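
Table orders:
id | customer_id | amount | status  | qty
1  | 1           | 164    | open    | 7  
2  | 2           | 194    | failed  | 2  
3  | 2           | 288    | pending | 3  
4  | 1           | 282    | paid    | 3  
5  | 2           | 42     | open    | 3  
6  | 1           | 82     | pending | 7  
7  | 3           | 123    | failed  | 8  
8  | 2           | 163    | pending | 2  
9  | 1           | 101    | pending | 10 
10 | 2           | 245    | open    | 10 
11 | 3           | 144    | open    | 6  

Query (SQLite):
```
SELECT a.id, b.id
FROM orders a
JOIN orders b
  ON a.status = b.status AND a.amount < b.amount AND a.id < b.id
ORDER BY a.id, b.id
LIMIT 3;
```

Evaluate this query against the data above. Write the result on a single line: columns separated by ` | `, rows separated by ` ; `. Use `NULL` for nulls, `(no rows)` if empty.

Pairs (a,b) with same status, a.amount < b.amount, a.id < b.id.
status groups: failed:{2,7} open:{1,5,10,11} paid:{4} pending:{3,6,8,9}
Ordered by (a.id, b.id); first 3.

1 | 10 ; 5 | 10 ; 5 | 11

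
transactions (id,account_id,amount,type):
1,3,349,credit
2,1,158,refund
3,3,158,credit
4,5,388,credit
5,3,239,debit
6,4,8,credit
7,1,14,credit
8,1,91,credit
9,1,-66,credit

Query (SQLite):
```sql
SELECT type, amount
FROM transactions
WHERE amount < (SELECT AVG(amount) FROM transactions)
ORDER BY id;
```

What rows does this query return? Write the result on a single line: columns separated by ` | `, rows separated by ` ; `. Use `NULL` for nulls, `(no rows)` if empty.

credit | 8 ; credit | 14 ; credit | 91 ; credit | -66

Scalar subquery: AVG(amount) over all transactions rows = 148.777778 (≈; comparison uses full precision).
Keep rows where amount < that value.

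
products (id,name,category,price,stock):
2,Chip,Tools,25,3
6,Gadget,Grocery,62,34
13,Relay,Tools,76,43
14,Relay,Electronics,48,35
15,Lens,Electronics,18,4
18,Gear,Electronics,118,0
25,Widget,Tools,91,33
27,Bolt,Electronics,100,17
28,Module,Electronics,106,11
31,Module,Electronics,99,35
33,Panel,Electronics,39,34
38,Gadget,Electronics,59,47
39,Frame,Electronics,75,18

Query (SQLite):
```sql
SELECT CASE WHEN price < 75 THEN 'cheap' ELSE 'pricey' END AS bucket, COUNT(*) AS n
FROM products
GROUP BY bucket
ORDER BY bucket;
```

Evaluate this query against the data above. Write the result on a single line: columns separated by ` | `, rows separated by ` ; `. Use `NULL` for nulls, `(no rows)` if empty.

cheap | 6 ; pricey | 7

Bucket rows by price < 75 → 'cheap' else 'pricey'; count each bucket.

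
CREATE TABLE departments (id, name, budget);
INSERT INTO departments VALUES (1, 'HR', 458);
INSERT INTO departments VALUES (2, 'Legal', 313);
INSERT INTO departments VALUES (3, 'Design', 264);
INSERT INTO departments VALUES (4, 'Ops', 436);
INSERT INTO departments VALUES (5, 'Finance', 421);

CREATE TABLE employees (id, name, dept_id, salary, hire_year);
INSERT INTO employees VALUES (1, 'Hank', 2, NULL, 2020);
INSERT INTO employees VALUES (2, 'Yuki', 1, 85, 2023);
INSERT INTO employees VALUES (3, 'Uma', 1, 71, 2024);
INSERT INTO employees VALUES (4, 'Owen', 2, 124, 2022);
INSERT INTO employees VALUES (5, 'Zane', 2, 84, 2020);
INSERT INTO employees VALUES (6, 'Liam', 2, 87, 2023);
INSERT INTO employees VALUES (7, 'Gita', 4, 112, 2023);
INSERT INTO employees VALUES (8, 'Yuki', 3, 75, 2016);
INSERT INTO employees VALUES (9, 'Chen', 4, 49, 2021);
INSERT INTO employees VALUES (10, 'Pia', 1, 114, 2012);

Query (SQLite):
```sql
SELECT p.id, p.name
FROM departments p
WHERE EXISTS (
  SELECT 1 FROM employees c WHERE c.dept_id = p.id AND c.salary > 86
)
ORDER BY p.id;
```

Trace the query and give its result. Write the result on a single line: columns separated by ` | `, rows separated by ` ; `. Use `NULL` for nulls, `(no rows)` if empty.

For each departments row, check whether any employees with matching dept_id has salary > 86.
Keep rows where that is true.

1 | HR ; 2 | Legal ; 4 | Ops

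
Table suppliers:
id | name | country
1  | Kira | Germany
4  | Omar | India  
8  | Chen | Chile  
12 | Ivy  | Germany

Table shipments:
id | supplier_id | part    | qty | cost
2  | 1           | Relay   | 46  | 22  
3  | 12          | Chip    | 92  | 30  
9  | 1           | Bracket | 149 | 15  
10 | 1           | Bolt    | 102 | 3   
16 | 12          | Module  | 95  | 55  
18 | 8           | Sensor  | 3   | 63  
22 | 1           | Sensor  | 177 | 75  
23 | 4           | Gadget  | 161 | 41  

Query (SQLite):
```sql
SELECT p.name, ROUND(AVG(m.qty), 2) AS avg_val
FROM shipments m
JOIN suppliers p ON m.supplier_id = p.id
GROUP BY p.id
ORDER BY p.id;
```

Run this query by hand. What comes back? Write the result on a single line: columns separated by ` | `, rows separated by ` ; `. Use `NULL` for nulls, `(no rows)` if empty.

Kira | 118.5 ; Omar | 161 ; Chen | 3 ; Ivy | 93.5

Join each shipments row to its suppliers via supplier_id.
Group joined rows by suppliers.id; compute ROUND(AVG(m.qty), 2) per group.
  1: ids {2, 9, 10, 22} → ROUND(AVG(m.qty), 2)=118.5
  4: ids {23} → ROUND(AVG(m.qty), 2)=161
  8: ids {18} → ROUND(AVG(m.qty), 2)=3
  12: ids {3, 16} → ROUND(AVG(m.qty), 2)=93.5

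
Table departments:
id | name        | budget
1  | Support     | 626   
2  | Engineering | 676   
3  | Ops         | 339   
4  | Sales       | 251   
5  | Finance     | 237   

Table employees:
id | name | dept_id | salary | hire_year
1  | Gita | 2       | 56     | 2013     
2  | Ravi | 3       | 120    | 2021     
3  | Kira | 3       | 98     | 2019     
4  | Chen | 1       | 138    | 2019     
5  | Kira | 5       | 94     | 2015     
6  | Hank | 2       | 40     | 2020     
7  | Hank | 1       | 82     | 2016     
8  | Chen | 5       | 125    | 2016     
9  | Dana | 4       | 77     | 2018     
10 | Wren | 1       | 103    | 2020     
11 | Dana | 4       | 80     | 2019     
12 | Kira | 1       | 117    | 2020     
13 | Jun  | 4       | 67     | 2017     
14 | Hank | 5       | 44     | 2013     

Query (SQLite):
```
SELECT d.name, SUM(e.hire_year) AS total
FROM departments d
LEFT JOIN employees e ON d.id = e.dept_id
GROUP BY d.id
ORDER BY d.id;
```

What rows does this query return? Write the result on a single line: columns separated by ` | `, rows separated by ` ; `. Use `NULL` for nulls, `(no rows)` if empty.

LEFT JOIN keeps every departments row; unmatched ones get NULL for employees columns.
Group by departments.id and compute SUM(e.hire_year). SUM over an all-NULL group is NULL.
  1: ids {4, 7, 10, 12} → SUM(e.hire_year)=8075
  2: ids {1, 6} → SUM(e.hire_year)=4033
  3: ids {2, 3} → SUM(e.hire_year)=4040
  4: ids {9, 11, 13} → SUM(e.hire_year)=6054
  5: ids {5, 8, 14} → SUM(e.hire_year)=6044

Support | 8075 ; Engineering | 4033 ; Ops | 4040 ; Sales | 6054 ; Finance | 6044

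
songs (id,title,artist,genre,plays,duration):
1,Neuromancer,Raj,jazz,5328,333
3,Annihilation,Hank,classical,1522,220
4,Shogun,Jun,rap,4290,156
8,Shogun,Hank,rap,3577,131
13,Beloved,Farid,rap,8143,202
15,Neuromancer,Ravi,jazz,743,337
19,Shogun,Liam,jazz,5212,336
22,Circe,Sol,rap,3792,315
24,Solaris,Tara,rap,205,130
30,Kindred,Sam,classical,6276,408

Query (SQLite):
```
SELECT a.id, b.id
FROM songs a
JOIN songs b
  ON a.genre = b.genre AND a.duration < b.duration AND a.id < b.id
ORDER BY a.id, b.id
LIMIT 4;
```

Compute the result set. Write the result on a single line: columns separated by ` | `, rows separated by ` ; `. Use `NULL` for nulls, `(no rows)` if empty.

1 | 15 ; 1 | 19 ; 3 | 30 ; 4 | 13

Pairs (a,b) with same genre, a.duration < b.duration, a.id < b.id.
genre groups: classical:{3,30} jazz:{1,15,19} rap:{4,8,13,22,24}
Ordered by (a.id, b.id); first 4.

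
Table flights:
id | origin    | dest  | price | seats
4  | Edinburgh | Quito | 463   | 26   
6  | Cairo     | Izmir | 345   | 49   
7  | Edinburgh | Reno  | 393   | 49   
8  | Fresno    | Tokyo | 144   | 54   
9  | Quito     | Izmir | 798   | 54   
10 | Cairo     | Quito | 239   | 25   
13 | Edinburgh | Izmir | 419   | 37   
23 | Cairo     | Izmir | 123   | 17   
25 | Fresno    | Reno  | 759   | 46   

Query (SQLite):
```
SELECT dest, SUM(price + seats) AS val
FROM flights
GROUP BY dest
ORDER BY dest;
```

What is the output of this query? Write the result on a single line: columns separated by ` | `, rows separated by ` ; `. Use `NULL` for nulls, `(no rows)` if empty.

Izmir | 1842 ; Quito | 753 ; Reno | 1247 ; Tokyo | 198

For each row compute price + seats.
Group by dest; take SUM of the expression per group.
  Izmir: ids {6, 9, 13, 23} → SUM(price + seats)=1842
  Quito: ids {4, 10} → SUM(price + seats)=753
  Reno: ids {7, 25} → SUM(price + seats)=1247
  Tokyo: ids {8} → SUM(price + seats)=198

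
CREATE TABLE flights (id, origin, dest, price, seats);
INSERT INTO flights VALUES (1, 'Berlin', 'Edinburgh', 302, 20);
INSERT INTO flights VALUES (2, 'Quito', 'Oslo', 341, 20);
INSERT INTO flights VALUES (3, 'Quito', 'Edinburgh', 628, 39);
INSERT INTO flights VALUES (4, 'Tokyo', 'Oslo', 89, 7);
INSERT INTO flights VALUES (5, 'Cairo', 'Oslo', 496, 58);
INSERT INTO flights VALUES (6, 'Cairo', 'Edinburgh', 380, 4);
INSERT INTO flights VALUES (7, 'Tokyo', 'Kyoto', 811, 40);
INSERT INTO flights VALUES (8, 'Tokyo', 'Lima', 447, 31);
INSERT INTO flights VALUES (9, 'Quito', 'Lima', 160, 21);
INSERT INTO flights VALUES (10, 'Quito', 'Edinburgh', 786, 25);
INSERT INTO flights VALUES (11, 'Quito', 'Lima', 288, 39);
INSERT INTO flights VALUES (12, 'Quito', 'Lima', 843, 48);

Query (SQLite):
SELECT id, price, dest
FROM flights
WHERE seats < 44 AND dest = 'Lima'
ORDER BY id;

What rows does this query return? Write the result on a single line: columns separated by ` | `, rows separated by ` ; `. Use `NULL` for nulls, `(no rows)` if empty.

seats < 44: ids {1, 2, 3, 4, 6, 7, 8, 9, 10, 11}
dest = 'Lima': ids {8, 9, 11, 12}
Combine with AND.

8 | 447 | Lima ; 9 | 160 | Lima ; 11 | 288 | Lima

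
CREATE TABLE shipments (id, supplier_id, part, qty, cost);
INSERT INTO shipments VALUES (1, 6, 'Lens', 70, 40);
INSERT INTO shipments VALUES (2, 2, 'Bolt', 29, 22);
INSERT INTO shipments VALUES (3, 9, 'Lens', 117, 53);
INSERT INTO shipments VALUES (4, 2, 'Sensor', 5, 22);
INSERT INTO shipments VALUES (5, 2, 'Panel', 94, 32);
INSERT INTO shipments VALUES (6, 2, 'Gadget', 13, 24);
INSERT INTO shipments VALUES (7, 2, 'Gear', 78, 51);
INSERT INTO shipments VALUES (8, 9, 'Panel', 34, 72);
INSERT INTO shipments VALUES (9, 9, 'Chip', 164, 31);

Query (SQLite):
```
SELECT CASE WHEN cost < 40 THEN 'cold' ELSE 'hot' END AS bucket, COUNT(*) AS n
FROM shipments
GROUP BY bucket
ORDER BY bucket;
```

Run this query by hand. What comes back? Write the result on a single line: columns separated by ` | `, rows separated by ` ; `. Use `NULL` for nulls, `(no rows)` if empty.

cold | 5 ; hot | 4

Bucket rows by cost < 40 → 'cold' else 'hot'; count each bucket.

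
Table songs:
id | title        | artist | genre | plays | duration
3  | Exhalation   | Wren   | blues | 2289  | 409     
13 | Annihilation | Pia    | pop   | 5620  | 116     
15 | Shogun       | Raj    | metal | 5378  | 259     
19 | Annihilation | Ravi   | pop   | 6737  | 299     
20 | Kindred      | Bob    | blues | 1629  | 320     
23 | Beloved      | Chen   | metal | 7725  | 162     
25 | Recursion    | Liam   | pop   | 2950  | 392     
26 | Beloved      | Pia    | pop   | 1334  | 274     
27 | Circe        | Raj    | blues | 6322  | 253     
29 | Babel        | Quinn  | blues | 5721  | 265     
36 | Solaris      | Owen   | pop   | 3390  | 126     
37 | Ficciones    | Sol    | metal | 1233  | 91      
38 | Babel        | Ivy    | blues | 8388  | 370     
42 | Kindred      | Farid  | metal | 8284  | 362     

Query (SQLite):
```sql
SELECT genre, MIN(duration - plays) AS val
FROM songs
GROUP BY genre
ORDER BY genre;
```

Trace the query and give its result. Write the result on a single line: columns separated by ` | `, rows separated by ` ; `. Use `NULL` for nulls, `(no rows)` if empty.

For each row compute duration - plays.
Group by genre; take MIN of the expression per group.
  blues: ids {3, 20, 27, 29, 38} → MIN(duration - plays)=-8018
  metal: ids {15, 23, 37, 42} → MIN(duration - plays)=-7922
  pop: ids {13, 19, 25, 26, 36} → MIN(duration - plays)=-6438

blues | -8018 ; metal | -7922 ; pop | -6438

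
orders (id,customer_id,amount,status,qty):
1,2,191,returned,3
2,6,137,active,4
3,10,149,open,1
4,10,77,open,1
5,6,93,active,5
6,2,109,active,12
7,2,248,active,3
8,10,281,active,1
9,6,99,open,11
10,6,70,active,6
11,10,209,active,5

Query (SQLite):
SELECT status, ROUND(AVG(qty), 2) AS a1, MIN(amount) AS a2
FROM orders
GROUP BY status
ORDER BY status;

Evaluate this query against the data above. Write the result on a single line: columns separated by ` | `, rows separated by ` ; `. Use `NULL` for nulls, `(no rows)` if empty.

active | 5.14 | 70 ; open | 4.33 | 77 ; returned | 3 | 191

Group orders by status.
Per group compute: ROUND(AVG(qty), 2), MIN(amount).
  active: ids {2, 5, 6, 7, 8, 10, 11} → ROUND(AVG(qty), 2)=5.14, MIN(amount)=70
  open: ids {3, 4, 9} → ROUND(AVG(qty), 2)=4.33, MIN(amount)=77
  returned: ids {1} → ROUND(AVG(qty), 2)=3, MIN(amount)=191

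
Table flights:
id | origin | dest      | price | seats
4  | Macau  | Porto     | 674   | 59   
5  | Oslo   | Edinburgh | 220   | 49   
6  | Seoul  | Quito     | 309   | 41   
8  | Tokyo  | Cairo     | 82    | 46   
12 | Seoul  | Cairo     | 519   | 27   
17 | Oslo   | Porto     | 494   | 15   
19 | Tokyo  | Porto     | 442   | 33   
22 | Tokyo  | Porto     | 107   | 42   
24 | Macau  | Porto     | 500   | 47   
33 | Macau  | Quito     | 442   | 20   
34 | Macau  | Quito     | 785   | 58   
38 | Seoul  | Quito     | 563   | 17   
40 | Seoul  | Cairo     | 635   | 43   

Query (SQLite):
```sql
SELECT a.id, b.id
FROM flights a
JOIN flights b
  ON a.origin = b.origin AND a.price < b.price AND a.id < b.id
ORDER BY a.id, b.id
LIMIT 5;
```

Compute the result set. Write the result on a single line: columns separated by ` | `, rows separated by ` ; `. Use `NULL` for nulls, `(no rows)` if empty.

4 | 34 ; 5 | 17 ; 6 | 12 ; 6 | 38 ; 6 | 40

Pairs (a,b) with same origin, a.price < b.price, a.id < b.id.
origin groups: Macau:{4,24,33,34} Oslo:{5,17} Seoul:{6,12,38,40} Tokyo:{8,19,22}
Ordered by (a.id, b.id); first 5.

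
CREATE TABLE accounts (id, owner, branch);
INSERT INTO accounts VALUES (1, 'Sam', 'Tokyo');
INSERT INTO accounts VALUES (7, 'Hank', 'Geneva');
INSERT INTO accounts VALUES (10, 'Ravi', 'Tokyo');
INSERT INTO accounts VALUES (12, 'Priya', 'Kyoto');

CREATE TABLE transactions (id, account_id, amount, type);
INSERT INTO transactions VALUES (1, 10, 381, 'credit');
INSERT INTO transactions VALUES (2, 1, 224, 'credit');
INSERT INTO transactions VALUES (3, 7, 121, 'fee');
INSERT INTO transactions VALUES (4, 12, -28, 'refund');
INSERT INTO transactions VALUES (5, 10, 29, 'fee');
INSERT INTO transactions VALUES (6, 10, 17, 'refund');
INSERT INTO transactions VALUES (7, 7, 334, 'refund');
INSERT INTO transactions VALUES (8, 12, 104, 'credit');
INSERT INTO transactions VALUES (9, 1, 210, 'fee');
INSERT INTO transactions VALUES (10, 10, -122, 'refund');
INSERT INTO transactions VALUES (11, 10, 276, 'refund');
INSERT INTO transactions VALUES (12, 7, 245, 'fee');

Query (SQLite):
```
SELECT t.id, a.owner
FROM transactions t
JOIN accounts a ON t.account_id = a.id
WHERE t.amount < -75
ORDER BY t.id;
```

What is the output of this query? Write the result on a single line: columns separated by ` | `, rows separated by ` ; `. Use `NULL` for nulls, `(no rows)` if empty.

10 | Ravi

Each transactions row matches the accounts row where account_id = accounts.id.
Then keep rows with t.amount < -75.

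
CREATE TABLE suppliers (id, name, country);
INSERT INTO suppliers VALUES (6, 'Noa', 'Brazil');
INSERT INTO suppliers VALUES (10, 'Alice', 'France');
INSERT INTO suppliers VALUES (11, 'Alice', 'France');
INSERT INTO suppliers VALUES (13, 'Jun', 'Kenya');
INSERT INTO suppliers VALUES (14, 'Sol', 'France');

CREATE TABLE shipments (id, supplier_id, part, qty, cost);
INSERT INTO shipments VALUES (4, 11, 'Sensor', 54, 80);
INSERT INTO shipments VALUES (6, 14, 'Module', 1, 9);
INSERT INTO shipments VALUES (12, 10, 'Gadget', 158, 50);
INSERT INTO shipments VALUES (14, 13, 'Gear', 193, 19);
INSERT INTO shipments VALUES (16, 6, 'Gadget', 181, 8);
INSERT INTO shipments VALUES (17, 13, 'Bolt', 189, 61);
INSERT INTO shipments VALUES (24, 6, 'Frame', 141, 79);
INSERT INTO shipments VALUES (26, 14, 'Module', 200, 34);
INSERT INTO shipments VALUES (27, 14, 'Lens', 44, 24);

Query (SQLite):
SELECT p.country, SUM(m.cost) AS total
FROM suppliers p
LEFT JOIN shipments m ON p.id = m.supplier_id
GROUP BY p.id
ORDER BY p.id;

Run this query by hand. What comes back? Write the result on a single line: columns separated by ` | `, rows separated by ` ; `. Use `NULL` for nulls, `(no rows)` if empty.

Brazil | 87 ; France | 50 ; France | 80 ; Kenya | 80 ; France | 67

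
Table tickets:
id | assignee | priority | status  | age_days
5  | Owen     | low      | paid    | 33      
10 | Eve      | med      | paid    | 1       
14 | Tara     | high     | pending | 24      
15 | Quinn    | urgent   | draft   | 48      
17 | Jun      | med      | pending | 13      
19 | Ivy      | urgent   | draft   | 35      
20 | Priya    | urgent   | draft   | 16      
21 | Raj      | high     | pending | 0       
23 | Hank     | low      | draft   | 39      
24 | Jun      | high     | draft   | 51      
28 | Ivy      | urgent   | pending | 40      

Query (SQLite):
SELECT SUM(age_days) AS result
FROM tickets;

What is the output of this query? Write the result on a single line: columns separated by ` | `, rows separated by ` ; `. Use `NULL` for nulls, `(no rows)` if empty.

All age_days values: [33, 1, 24, 48, 13, 35, 16, 0, 39, 51, 40].
SUM of non-NULL values = 300.

300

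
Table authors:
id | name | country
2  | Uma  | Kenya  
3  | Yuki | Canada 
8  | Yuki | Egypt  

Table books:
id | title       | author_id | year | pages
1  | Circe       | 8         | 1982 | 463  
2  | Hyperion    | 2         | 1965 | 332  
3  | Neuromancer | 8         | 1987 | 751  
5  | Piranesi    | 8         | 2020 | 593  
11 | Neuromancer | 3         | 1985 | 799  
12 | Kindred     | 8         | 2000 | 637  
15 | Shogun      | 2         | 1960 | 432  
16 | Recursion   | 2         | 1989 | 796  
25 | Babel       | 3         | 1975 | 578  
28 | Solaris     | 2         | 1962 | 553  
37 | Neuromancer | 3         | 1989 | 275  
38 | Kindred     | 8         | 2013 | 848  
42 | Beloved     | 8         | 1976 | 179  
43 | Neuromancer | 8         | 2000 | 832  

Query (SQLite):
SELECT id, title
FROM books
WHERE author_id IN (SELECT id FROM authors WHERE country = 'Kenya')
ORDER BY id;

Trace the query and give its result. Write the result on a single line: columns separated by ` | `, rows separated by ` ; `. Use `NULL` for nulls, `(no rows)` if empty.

2 | Hyperion ; 15 | Shogun ; 16 | Recursion ; 28 | Solaris

Inner query: authors.id where country = 'Kenya'.
Outer: keep books rows whose author_id is in that set.
Inner query → {2}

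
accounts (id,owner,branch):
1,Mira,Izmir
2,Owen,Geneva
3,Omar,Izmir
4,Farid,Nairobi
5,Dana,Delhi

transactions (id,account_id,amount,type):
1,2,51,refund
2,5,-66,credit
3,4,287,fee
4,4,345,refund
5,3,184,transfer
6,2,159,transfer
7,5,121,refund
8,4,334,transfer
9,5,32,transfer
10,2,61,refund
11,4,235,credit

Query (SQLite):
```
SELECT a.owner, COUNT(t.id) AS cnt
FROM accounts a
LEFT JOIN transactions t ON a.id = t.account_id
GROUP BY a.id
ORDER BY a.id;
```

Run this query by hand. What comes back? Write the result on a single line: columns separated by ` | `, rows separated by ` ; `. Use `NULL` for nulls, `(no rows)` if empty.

LEFT JOIN keeps every accounts row; unmatched ones get NULL for transactions columns.
Group by accounts.id and compute COUNT(t.id). COUNT(col) of an all-NULL group is 0.
  1: ids {—} → COUNT(t.id)=0
  2: ids {1, 6, 10} → COUNT(t.id)=3
  3: ids {5} → COUNT(t.id)=1
  4: ids {3, 4, 8, 11} → COUNT(t.id)=4
  5: ids {2, 7, 9} → COUNT(t.id)=3

Mira | 0 ; Owen | 3 ; Omar | 1 ; Farid | 4 ; Dana | 3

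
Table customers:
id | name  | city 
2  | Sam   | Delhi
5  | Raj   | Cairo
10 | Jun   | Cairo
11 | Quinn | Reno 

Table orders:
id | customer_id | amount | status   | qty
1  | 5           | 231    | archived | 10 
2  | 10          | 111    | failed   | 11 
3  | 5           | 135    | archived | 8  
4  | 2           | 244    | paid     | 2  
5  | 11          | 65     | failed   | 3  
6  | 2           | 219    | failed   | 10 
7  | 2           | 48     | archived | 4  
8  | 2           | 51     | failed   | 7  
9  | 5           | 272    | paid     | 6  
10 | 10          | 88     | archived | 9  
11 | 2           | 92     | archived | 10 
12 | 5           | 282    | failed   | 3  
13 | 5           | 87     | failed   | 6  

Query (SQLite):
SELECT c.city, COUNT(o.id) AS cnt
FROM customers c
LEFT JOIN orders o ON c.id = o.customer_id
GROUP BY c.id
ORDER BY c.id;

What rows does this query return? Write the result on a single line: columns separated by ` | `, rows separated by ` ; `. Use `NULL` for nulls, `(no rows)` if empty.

LEFT JOIN keeps every customers row; unmatched ones get NULL for orders columns.
Group by customers.id and compute COUNT(o.id). COUNT(col) of an all-NULL group is 0.
  2: ids {4, 6, 7, 8, 11} → COUNT(o.id)=5
  5: ids {1, 3, 9, 12, 13} → COUNT(o.id)=5
  10: ids {2, 10} → COUNT(o.id)=2
  11: ids {5} → COUNT(o.id)=1

Delhi | 5 ; Cairo | 5 ; Cairo | 2 ; Reno | 1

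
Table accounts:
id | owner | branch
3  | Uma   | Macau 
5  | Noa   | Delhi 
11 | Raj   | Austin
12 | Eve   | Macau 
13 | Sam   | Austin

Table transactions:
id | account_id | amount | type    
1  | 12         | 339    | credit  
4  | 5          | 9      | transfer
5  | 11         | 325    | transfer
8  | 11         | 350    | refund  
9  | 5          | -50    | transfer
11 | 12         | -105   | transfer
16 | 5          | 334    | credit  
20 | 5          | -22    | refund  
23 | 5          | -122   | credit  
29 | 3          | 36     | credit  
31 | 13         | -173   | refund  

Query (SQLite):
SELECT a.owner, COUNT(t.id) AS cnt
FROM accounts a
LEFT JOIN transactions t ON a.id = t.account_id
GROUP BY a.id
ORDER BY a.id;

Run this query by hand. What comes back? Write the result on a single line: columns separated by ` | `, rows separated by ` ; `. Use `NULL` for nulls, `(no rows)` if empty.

LEFT JOIN keeps every accounts row; unmatched ones get NULL for transactions columns.
Group by accounts.id and compute COUNT(t.id). COUNT(col) of an all-NULL group is 0.
  3: ids {29} → COUNT(t.id)=1
  5: ids {4, 9, 16, 20, 23} → COUNT(t.id)=5
  11: ids {5, 8} → COUNT(t.id)=2
  12: ids {1, 11} → COUNT(t.id)=2
  13: ids {31} → COUNT(t.id)=1

Uma | 1 ; Noa | 5 ; Raj | 2 ; Eve | 2 ; Sam | 1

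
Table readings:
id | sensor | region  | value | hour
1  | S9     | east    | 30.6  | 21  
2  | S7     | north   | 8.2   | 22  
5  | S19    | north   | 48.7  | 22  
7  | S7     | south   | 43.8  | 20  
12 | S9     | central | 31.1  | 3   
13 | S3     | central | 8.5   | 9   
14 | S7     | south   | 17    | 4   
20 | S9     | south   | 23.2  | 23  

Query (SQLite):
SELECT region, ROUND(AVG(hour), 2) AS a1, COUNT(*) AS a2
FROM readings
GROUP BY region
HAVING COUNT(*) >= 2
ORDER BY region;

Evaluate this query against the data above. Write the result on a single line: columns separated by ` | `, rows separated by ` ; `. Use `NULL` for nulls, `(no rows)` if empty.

Group readings by region.
Per group compute: ROUND(AVG(hour), 2), COUNT(*).
HAVING: drop groups with fewer than 2 rows.
  central: ids {12, 13} → ROUND(AVG(hour), 2)=6, COUNT(*)=2
  east: ids {1} → ROUND(AVG(hour), 2)=21, COUNT(*)=1
  north: ids {2, 5} → ROUND(AVG(hour), 2)=22, COUNT(*)=2
  south: ids {7, 14, 20} → ROUND(AVG(hour), 2)=15.67, COUNT(*)=3

central | 6 | 2 ; north | 22 | 2 ; south | 15.67 | 3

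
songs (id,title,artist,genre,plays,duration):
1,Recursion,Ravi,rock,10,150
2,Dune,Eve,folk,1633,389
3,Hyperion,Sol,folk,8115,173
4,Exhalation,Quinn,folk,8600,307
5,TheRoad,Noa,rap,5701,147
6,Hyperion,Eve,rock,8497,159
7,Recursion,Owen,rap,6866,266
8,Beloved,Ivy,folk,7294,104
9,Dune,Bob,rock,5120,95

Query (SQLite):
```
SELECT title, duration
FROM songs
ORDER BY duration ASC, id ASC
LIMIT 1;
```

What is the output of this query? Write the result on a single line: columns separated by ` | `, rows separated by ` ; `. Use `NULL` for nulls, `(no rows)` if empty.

Sort by duration asc, tiebreak id asc: (95, id=9), (104, id=8), (147, id=5), (150, id=1) …. Take first 1.

Dune | 95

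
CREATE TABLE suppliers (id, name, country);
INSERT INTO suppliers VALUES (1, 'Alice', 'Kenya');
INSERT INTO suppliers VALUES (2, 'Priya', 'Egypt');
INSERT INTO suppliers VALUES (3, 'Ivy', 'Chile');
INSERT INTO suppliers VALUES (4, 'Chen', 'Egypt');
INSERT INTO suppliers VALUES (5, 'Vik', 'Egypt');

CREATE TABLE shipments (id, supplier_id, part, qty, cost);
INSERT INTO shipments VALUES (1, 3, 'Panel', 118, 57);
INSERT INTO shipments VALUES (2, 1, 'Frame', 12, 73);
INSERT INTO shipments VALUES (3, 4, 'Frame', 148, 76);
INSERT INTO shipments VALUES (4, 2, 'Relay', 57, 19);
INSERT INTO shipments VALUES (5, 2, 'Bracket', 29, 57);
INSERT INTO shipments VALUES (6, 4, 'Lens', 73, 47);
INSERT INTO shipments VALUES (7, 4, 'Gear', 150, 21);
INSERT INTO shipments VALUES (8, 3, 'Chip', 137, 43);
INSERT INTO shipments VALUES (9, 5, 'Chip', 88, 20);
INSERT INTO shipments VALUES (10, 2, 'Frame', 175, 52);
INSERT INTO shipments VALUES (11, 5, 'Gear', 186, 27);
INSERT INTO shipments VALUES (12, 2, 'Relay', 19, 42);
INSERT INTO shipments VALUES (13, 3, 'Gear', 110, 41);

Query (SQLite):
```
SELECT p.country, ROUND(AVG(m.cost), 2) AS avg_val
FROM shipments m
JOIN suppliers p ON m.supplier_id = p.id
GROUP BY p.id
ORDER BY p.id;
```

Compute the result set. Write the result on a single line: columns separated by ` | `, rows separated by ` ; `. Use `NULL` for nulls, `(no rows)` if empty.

Kenya | 73 ; Egypt | 42.5 ; Chile | 47 ; Egypt | 48 ; Egypt | 23.5

Join each shipments row to its suppliers via supplier_id.
Group joined rows by suppliers.id; compute ROUND(AVG(m.cost), 2) per group.
  1: ids {2} → ROUND(AVG(m.cost), 2)=73
  2: ids {4, 5, 10, 12} → ROUND(AVG(m.cost), 2)=42.5
  3: ids {1, 8, 13} → ROUND(AVG(m.cost), 2)=47
  4: ids {3, 6, 7} → ROUND(AVG(m.cost), 2)=48
  5: ids {9, 11} → ROUND(AVG(m.cost), 2)=23.5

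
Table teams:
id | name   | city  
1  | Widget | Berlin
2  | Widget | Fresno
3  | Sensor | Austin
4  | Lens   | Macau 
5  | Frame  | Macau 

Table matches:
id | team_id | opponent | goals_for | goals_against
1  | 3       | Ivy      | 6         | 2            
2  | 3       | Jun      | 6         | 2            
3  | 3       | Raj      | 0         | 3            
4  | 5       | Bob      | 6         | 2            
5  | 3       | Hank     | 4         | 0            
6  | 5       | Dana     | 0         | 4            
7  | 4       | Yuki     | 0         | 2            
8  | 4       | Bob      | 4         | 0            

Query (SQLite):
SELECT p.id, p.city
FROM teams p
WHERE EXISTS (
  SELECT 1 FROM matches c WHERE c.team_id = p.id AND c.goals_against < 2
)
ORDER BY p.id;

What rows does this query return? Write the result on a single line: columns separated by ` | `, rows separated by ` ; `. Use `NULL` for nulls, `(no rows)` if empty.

3 | Austin ; 4 | Macau

For each teams row, check whether any matches with matching team_id has goals_against < 2.
Keep rows where that is true.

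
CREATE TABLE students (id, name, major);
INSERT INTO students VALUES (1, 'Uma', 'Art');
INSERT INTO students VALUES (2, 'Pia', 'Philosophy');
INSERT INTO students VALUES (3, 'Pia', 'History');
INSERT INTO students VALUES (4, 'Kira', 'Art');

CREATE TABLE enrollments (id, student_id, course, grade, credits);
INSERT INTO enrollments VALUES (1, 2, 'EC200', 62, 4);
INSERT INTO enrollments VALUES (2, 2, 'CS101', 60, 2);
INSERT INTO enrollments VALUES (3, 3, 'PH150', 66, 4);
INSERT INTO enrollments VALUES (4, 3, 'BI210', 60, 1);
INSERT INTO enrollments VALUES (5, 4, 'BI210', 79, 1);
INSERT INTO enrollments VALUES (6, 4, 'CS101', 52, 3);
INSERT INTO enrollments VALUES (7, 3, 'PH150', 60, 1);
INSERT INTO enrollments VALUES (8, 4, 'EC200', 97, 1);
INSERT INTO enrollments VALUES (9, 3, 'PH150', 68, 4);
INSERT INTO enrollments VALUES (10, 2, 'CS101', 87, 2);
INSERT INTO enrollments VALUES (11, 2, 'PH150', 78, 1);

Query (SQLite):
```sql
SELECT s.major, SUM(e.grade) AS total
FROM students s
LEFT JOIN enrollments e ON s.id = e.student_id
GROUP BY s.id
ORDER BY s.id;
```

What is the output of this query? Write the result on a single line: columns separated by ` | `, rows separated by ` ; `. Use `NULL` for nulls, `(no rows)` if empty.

Art | NULL ; Philosophy | 287 ; History | 254 ; Art | 228

LEFT JOIN keeps every students row; unmatched ones get NULL for enrollments columns.
Group by students.id and compute SUM(e.grade). SUM over an all-NULL group is NULL.
  1: ids {—} → SUM(e.grade)=NULL
  2: ids {1, 2, 10, 11} → SUM(e.grade)=287
  3: ids {3, 4, 7, 9} → SUM(e.grade)=254
  4: ids {5, 6, 8} → SUM(e.grade)=228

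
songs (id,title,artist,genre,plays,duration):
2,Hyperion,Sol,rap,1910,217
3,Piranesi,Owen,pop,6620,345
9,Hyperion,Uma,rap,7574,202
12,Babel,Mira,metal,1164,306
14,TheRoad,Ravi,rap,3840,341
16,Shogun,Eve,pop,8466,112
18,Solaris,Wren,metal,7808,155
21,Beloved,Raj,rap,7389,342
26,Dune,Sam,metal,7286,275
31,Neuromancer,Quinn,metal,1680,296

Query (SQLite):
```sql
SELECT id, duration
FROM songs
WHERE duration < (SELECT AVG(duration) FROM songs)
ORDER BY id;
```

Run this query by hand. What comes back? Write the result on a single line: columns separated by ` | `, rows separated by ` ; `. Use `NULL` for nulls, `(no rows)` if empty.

2 | 217 ; 9 | 202 ; 16 | 112 ; 18 | 155

Scalar subquery: AVG(duration) over all songs rows = 259.1.
Keep rows where duration < that value.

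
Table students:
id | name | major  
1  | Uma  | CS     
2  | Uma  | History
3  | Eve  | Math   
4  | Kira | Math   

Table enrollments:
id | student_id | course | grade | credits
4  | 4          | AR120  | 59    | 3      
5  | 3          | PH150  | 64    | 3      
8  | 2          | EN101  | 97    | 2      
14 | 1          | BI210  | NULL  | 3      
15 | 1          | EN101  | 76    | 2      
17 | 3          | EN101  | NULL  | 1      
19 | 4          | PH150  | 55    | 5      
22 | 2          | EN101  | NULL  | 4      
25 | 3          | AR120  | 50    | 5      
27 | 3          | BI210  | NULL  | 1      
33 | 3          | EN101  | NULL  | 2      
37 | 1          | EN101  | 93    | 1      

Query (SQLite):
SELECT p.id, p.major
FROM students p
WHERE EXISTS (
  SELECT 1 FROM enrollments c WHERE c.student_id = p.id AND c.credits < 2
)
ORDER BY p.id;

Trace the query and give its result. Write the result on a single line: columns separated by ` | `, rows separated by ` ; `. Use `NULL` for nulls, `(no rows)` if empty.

1 | CS ; 3 | Math

For each students row, check whether any enrollments with matching student_id has credits < 2.
Keep rows where that is true.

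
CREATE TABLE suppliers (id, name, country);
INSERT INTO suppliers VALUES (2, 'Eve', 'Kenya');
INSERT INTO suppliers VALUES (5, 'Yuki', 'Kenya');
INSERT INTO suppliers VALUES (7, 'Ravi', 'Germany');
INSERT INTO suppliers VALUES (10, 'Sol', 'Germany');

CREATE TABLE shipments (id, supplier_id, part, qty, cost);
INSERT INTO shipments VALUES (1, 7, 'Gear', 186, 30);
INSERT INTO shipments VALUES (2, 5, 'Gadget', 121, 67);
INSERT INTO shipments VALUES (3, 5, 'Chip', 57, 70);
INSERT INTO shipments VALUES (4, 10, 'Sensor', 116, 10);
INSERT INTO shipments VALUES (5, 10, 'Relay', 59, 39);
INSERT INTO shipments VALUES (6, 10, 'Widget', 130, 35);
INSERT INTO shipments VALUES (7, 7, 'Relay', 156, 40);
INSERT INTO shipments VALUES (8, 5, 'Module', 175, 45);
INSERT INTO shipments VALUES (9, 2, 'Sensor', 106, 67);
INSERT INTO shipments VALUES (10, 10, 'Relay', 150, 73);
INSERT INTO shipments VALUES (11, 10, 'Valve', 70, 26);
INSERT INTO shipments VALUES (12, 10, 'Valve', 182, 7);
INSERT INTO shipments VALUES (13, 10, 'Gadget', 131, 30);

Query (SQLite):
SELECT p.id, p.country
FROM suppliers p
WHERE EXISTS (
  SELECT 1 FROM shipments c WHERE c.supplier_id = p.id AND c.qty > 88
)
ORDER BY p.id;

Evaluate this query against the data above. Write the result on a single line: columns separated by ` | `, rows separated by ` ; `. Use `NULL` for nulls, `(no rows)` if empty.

2 | Kenya ; 5 | Kenya ; 7 | Germany ; 10 | Germany

For each suppliers row, check whether any shipments with matching supplier_id has qty > 88.
Keep rows where that is true.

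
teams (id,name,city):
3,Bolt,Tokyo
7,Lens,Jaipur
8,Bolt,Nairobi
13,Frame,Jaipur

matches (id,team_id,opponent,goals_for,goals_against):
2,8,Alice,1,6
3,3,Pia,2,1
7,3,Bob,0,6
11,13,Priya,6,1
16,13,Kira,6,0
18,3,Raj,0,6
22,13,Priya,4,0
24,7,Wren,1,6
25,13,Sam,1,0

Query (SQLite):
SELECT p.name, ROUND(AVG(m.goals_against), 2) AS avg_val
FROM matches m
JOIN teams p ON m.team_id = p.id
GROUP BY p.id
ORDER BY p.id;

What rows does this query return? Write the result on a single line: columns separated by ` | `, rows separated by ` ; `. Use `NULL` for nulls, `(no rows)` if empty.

Join each matches row to its teams via team_id.
Group joined rows by teams.id; compute ROUND(AVG(m.goals_against), 2) per group.
  3: ids {3, 7, 18} → ROUND(AVG(m.goals_against), 2)=4.33
  7: ids {24} → ROUND(AVG(m.goals_against), 2)=6
  8: ids {2} → ROUND(AVG(m.goals_against), 2)=6
  13: ids {11, 16, 22, 25} → ROUND(AVG(m.goals_against), 2)=0.25

Bolt | 4.33 ; Lens | 6 ; Bolt | 6 ; Frame | 0.25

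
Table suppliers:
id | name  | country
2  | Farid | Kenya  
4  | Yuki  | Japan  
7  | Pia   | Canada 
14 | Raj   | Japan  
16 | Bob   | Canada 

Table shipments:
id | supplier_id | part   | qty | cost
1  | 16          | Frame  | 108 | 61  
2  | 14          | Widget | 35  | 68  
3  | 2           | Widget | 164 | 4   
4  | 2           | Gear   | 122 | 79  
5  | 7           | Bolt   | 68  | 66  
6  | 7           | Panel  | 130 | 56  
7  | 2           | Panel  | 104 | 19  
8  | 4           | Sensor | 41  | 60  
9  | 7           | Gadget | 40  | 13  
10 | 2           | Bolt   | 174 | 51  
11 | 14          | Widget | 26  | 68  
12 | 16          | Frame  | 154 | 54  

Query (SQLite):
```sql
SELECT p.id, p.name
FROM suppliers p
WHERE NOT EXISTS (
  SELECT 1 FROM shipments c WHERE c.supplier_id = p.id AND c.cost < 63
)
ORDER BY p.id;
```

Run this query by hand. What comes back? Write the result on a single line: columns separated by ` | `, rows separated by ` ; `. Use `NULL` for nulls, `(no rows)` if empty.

For each suppliers row, check whether any shipments with matching supplier_id has cost < 63.
Keep rows where that is false.

14 | Raj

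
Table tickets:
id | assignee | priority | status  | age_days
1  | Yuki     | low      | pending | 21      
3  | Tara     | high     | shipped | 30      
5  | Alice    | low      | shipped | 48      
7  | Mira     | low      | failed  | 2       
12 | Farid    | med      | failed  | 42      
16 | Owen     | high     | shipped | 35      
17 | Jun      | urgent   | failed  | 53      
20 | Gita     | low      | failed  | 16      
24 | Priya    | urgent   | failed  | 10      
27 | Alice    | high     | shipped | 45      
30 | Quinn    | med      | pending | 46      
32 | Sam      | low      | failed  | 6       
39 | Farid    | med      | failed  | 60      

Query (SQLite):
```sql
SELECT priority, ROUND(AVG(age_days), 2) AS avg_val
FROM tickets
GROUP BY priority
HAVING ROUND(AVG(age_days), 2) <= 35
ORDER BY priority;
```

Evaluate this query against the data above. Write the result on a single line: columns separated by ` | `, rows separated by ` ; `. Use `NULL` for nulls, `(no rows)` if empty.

low | 18.6 ; urgent | 31.5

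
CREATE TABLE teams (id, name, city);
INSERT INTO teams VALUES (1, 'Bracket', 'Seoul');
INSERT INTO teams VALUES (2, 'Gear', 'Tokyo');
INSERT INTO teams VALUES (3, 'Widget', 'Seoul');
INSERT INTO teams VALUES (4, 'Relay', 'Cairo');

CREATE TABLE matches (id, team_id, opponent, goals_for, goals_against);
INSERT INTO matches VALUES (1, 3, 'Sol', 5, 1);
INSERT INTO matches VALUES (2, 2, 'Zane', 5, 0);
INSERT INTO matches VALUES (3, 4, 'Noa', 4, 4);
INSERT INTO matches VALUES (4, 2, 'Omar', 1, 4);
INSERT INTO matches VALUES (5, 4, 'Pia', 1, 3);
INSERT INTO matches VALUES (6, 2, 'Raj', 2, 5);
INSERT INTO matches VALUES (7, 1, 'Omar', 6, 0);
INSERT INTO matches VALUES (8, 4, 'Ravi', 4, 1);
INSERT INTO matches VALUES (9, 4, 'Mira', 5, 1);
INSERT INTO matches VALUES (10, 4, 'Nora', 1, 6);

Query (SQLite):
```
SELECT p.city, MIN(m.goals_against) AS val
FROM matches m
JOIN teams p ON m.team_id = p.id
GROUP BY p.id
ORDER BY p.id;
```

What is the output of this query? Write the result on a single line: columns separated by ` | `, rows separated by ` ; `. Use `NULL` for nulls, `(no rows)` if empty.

Join each matches row to its teams via team_id.
Group joined rows by teams.id; compute MIN(m.goals_against) per group.
  1: ids {7} → MIN(m.goals_against)=0
  2: ids {2, 4, 6} → MIN(m.goals_against)=0
  3: ids {1} → MIN(m.goals_against)=1
  4: ids {3, 5, 8, 9, 10} → MIN(m.goals_against)=1

Seoul | 0 ; Tokyo | 0 ; Seoul | 1 ; Cairo | 1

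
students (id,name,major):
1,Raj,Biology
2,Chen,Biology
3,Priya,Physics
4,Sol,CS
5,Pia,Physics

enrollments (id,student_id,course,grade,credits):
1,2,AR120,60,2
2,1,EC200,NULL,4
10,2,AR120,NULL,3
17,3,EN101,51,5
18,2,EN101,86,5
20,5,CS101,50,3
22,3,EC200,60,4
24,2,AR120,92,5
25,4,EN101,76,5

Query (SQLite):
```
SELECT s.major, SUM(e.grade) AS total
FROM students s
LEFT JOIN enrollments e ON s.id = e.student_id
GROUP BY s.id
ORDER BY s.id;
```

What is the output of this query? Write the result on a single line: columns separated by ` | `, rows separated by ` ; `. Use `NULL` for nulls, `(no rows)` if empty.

Biology | NULL ; Biology | 238 ; Physics | 111 ; CS | 76 ; Physics | 50

LEFT JOIN keeps every students row; unmatched ones get NULL for enrollments columns.
Group by students.id and compute SUM(e.grade). SUM over an all-NULL group is NULL.
  1: ids {2} → SUM(e.grade)=NULL
  2: ids {1, 10, 18, 24} → SUM(e.grade)=238
  3: ids {17, 22} → SUM(e.grade)=111
  4: ids {25} → SUM(e.grade)=76
  5: ids {20} → SUM(e.grade)=50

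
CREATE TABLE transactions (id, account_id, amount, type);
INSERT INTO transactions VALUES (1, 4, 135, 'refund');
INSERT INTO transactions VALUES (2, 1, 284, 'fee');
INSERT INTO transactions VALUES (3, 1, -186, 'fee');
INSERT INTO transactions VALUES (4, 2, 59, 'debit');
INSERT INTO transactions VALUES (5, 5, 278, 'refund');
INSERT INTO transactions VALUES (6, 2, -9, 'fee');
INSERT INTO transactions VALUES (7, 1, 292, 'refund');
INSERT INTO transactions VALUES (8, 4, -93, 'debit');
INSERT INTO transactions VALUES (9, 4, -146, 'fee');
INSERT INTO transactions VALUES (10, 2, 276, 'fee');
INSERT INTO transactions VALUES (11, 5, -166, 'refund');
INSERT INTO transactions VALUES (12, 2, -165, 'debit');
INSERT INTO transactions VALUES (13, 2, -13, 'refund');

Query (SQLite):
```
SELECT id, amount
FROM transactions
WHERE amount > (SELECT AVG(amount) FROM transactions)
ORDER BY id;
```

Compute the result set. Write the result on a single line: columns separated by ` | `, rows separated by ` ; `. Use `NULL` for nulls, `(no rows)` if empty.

1 | 135 ; 2 | 284 ; 4 | 59 ; 5 | 278 ; 7 | 292 ; 10 | 276

Scalar subquery: AVG(amount) over all transactions rows = 42.0.
Keep rows where amount > that value.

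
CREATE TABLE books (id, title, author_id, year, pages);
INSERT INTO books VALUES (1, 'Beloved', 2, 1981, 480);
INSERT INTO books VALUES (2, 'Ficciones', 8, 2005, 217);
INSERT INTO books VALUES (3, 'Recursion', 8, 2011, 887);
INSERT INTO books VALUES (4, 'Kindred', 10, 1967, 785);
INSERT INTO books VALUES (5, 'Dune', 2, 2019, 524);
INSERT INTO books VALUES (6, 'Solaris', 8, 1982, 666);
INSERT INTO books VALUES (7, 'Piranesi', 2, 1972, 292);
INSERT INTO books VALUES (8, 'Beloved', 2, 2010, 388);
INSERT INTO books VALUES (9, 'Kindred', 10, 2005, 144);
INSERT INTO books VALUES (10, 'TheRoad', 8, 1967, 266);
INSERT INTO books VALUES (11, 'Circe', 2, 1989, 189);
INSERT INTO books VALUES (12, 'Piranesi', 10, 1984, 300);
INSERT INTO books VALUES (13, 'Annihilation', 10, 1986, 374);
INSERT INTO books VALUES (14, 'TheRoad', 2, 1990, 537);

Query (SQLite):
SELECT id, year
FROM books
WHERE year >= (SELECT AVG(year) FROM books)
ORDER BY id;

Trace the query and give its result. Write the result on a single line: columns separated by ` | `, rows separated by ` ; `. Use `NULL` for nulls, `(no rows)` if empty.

Scalar subquery: AVG(year) over all books rows = 1990.571429 (≈; comparison uses full precision).
Keep rows where year >= that value.

2 | 2005 ; 3 | 2011 ; 5 | 2019 ; 8 | 2010 ; 9 | 2005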